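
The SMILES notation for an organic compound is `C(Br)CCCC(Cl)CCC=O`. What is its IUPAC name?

Counting along the main chain through the –CHO group gives 8 carbons: the parent is octane.
The principal characteristic group is an aldehyde (terminal –CHO), named with the suffix -al.
The numbering direction is chosen so that the aldehyde carbon is C-1 by definition.
With this numbering: a bromo group at C-8; a chloro group at C-4.
The substituents are ordered alphabetically, ignoring any di-/tri- multipliers.
The name is 8-bromo-4-chlorooctanal.

8-bromo-4-chlorooctanal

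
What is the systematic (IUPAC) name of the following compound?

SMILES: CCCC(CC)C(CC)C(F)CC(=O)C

5,6-diethyl-4-fluorononan-2-one

The longest carbon chain that includes the carbonyl has 9 carbons, so the parent hydride is nonane.
The principal characteristic group is a ketone (C=O on an internal carbon), named with the suffix -one.
The numbering direction is chosen so that numbering from this end puts the carbonyl group at C-2 rather than C-8.
That gives the carbonyl at C-2; ethyl groups at C-5 and C-6; a fluoro group at C-4.
The substituents are ordered alphabetically, ignoring any di-/tri- multipliers.
Assembling the pieces gives 5,6-diethyl-4-fluorononan-2-one.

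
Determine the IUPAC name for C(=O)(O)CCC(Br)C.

4-bromopentanoic acid

The longest carbon chain that includes the –COOH group has 5 carbons, so the parent hydride is pentane.
A carboxylic acid (terminal –COOH) is the principal characteristic group, giving the suffix -oic acid.
Choose the numbering such that the carboxylic acid carbon is C-1 by definition.
This places a bromo group at C-4.
Assembling the pieces gives 4-bromopentanoic acid.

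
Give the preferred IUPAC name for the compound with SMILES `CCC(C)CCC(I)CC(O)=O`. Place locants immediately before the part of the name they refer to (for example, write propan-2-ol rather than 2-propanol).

Counting along the main chain through the –COOH group gives 8 carbons: the parent is octane.
The highest-priority functional group is a carboxylic acid (terminal –COOH), so the name ends in -oic acid.
The numbering direction is chosen so that the carboxylic acid carbon is C-1 by definition.
With this numbering: an iodo group at C-3; a methyl group at C-6.
Substituent prefixes are cited in alphabetical order (multiplying prefixes like di-/tri- are ignored for ordering).
Assembling the pieces gives 3-iodo-6-methyloctanoic acid.

3-iodo-6-methyloctanoic acid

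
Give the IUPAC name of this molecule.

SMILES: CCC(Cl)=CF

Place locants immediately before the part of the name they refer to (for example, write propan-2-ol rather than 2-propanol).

Counting along the main chain through the multiple bond gives 4 carbons: the parent is butane.
A C=C double bond in the chain gives the infix -ene-.
The numbering direction is chosen so that numbering from this end puts the double bond at C-1 rather than C-3.
That gives the double bond between C-1 and C-2; a chloro group at C-2; a fluoro group at C-1.
The substituents are ordered alphabetically, ignoring any di-/tri- multipliers.
Putting it together: 2-chloro-1-fluorobut-1-ene.

2-chloro-1-fluorobut-1-ene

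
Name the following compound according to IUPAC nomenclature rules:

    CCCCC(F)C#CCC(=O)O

The longest chain bearing the –COOH group and the multiple bond is 9 carbons long (nonane).
The highest-priority functional group is a carboxylic acid (terminal –COOH), so the name ends in -oic acid.
There is one C≡C triple bond, indicated by the ending -yne.
The numbering direction is chosen so that the carboxylic acid carbon is C-1 by definition.
This places the triple bond between C-3 and C-4; a fluoro group at C-5.
Assembling the pieces gives 5-fluoronon-3-ynoic acid.

5-fluoronon-3-ynoic acid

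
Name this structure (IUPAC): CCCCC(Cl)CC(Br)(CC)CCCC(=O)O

The longest carbon chain that includes the –COOH group has 11 carbons, so the parent hydride is undecane.
The principal characteristic group is a carboxylic acid (terminal –COOH), named with the suffix -oic acid.
Number the chain so that the carboxylic acid carbon is C-1 by definition.
That gives a bromo group at C-5; a chloro group at C-7; an ethyl group at C-5.
Prefixes are listed alphabetically: bromo, chloro, ethyl.
Putting it together: 5-bromo-7-chloro-5-ethylundecanoic acid.

5-bromo-7-chloro-5-ethylundecanoic acid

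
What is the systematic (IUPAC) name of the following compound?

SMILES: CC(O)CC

The longest carbon chain that includes the –OH group has 4 carbons, so the parent hydride is butane.
The highest-priority functional group is an alcohol (–OH), so the name ends in -ol.
Choose the numbering such that numbering from this end puts the hydroxyl group at C-2 rather than C-3.
That gives the hydroxyl at C-2.
Assembling the pieces gives butan-2-ol.

butan-2-ol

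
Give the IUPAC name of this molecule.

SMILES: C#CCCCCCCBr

The longest carbon chain that includes the multiple bond has 8 carbons, so the parent hydride is octane.
A C≡C triple bond in the chain gives the infix -yne-.
Number the chain so that numbering from this end puts the triple bond at C-1 rather than C-7.
This places the triple bond between C-1 and C-2; a bromo group at C-8.
Assembling the pieces gives 8-bromooct-1-yne.

8-bromooct-1-yne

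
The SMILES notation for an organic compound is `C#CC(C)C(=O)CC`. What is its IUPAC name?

Counting along the main chain through the carbonyl and the multiple bond gives 6 carbons: the parent is hexane.
The highest-priority functional group is a ketone (C=O on an internal carbon), so the name ends in -one.
The chain contains a C≡C triple bond, so the unsaturation ending is -yne.
Choose the numbering such that numbering from this end puts the carbonyl group at C-3 rather than C-4.
This places the carbonyl at C-3; the triple bond between C-5 and C-6; a methyl group at C-4.
Assembling the pieces gives 4-methylhex-5-yn-3-one.

4-methylhex-5-yn-3-one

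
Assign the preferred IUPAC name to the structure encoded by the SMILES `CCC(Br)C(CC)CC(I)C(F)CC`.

The parent chain contains 9 carbons (nonane).
Choose the numbering such that the locant sets are identical either way, so the alphabetically earlier bromo substituent takes the lower locant (3 rather than 7).
With this numbering: a bromo group at C-3; an ethyl group at C-4; a fluoro group at C-7; an iodo group at C-6.
The substituents are ordered alphabetically, ignoring any di-/tri- multipliers.
The name is 3-bromo-4-ethyl-7-fluoro-6-iodononane.

3-bromo-4-ethyl-7-fluoro-6-iodononane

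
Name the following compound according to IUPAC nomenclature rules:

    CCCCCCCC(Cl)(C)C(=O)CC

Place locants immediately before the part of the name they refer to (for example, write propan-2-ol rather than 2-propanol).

Counting along the main chain through the carbonyl gives 11 carbons: the parent is undecane.
A ketone (C=O on an internal carbon) is the principal characteristic group, giving the suffix -one.
Number the chain so that numbering from this end puts the carbonyl group at C-3 rather than C-9.
With this numbering: the carbonyl at C-3; a chloro group at C-4; a methyl group at C-4.
Prefixes are listed alphabetically: chloro, methyl.
Assembling the pieces gives 4-chloro-4-methylundecan-3-one.

4-chloro-4-methylundecan-3-one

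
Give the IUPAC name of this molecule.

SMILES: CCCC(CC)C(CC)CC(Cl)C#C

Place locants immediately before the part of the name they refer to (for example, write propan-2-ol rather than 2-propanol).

3-chloro-5,6-diethylnon-1-yne

The longest chain bearing the multiple bond is 9 carbons long (nonane).
The chain contains a C≡C triple bond, so the unsaturation ending is -yne.
Choose the numbering such that numbering from this end puts the triple bond at C-1 rather than C-8.
This places the triple bond between C-1 and C-2; a chloro group at C-3; ethyl groups at C-5 and C-6.
Prefixes are listed alphabetically: chloro, ethyl.
Assembling the pieces gives 3-chloro-5,6-diethylnon-1-yne.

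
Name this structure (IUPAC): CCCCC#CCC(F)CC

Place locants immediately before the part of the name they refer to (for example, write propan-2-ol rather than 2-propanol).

The longest chain bearing the multiple bond is 10 carbons long (decane).
The chain contains a C≡C triple bond, so the unsaturation ending is -yne.
Choose the numbering such that the substituent locant set {3} is lower than {8} at the first point of difference.
That gives the triple bond between C-5 and C-6; a fluoro group at C-3.
Putting it together: 3-fluorodec-5-yne.

3-fluorodec-5-yne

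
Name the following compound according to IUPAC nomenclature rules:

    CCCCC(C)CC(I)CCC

The longest carbon chain is 10 atoms: the parent is decane.
Choose the numbering such that the substituent locant set {4,6} is lower than {5,7} at the first point of difference.
This places an iodo group at C-4; a methyl group at C-6.
Prefixes are listed alphabetically: iodo, methyl.
Assembling the pieces gives 4-iodo-6-methyldecane.

4-iodo-6-methyldecane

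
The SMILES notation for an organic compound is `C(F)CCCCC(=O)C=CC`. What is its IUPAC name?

The longest chain bearing the carbonyl and the multiple bond is 9 carbons long (nonane).
The principal characteristic group is a ketone (C=O on an internal carbon), named with the suffix -one.
The chain contains a C=C double bond, so the unsaturation ending is -ene.
Number the chain so that numbering from this end puts the carbonyl group at C-4 rather than C-6.
This places the carbonyl at C-4; the double bond between C-2 and C-3; a fluoro group at C-9.
The name is 9-fluoronon-2-en-4-one.

9-fluoronon-2-en-4-one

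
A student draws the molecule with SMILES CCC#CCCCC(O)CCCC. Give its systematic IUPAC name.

dodec-9-yn-5-ol

The longest chain bearing the –OH group and the multiple bond is 12 carbons long (dodecane).
The highest-priority functional group is an alcohol (–OH), so the name ends in -ol.
A C≡C triple bond in the chain gives the infix -yne-.
The numbering direction is chosen so that numbering from this end puts the hydroxyl group at C-5 rather than C-8.
This places the hydroxyl at C-5; the triple bond between C-9 and C-10.
Assembling the pieces gives dodec-9-yn-5-ol.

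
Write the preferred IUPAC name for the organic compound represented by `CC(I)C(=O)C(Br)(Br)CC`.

4,4-dibromo-2-iodohexan-3-one

Counting along the main chain through the carbonyl gives 6 carbons: the parent is hexane.
A ketone (C=O on an internal carbon) is the principal characteristic group, giving the suffix -one.
The numbering direction is chosen so that numbering from this end puts the carbonyl group at C-3 rather than C-4.
With this numbering: the carbonyl at C-3; two bromo groups at C-4; an iodo group at C-2.
Prefixes are listed alphabetically: bromo, iodo.
Putting it together: 4,4-dibromo-2-iodohexan-3-one.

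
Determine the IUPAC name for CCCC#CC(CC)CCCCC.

Counting along the main chain through the multiple bond gives 11 carbons: the parent is undecane.
A C≡C triple bond in the chain gives the infix -yne-.
Number the chain so that numbering from this end puts the triple bond at C-4 rather than C-7.
With this numbering: the triple bond between C-4 and C-5; an ethyl group at C-6.
The name is 6-ethylundec-4-yne.

6-ethylundec-4-yne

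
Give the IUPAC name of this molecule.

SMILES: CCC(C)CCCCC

The longest continuous carbon chain has 8 atoms, so the parent hydride is octane.
Number the chain so that the substituent locant set {3} is lower than {6} at the first point of difference.
With this numbering: a methyl group at C-3.
The name is 3-methyloctane.

3-methyloctane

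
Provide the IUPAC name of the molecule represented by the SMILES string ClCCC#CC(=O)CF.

The longest carbon chain that includes the carbonyl and the multiple bond has 6 carbons, so the parent hydride is hexane.
The principal characteristic group is a ketone (C=O on an internal carbon), named with the suffix -one.
There is one C≡C triple bond, indicated by the ending -yne.
The numbering direction is chosen so that numbering from this end puts the carbonyl group at C-2 rather than C-5.
That gives the carbonyl at C-2; the triple bond between C-3 and C-4; a chloro group at C-6; a fluoro group at C-1.
Prefixes are listed alphabetically: chloro, fluoro.
Assembling the pieces gives 6-chloro-1-fluorohex-3-yn-2-one.

6-chloro-1-fluorohex-3-yn-2-one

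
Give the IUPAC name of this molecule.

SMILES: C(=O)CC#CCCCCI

Counting along the main chain through the –CHO group and the multiple bond gives 8 carbons: the parent is octane.
The principal characteristic group is an aldehyde (terminal –CHO), named with the suffix -al.
A C≡C triple bond in the chain gives the infix -yne-.
The numbering direction is chosen so that the aldehyde carbon is C-1 by definition.
This places the triple bond between C-3 and C-4; an iodo group at C-8.
The name is 8-iodooct-3-ynal.

8-iodooct-3-ynal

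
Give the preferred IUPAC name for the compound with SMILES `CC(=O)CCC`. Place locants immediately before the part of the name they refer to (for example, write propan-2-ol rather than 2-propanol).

pentan-2-one

Counting along the main chain through the carbonyl gives 5 carbons: the parent is pentane.
The principal characteristic group is a ketone (C=O on an internal carbon), named with the suffix -one.
Number the chain so that numbering from this end puts the carbonyl group at C-2 rather than C-4.
With this numbering: the carbonyl at C-2.
The name is pentan-2-one.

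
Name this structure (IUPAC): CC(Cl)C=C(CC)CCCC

The longest chain bearing the multiple bond is 8 carbons long (octane).
A C=C double bond in the chain gives the infix -ene-.
The numbering direction is chosen so that numbering from this end puts the double bond at C-3 rather than C-5.
With this numbering: the double bond between C-3 and C-4; a chloro group at C-2; an ethyl group at C-4.
Substituent prefixes are cited in alphabetical order (multiplying prefixes like di-/tri- are ignored for ordering).
Assembling the pieces gives 2-chloro-4-ethyloct-3-ene.

2-chloro-4-ethyloct-3-ene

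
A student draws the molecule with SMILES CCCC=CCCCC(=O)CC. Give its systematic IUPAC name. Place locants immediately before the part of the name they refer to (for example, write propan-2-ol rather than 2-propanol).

undec-7-en-3-one

The longest chain bearing the carbonyl and the multiple bond is 11 carbons long (undecane).
A ketone (C=O on an internal carbon) is the principal characteristic group, giving the suffix -one.
A C=C double bond in the chain gives the infix -ene-.
The numbering direction is chosen so that numbering from this end puts the carbonyl group at C-3 rather than C-9.
That gives the carbonyl at C-3; the double bond between C-7 and C-8.
Putting it together: undec-7-en-3-one.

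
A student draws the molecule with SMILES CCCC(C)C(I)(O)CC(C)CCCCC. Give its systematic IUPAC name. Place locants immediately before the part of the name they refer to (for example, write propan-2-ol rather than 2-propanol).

Counting along the main chain through the –OH group gives 12 carbons: the parent is dodecane.
An alcohol (–OH) is the principal characteristic group, giving the suffix -ol.
Choose the numbering such that numbering from this end puts the hydroxyl group at C-5 rather than C-8.
That gives the hydroxyl at C-5; an iodo group at C-5; methyl groups at C-4 and C-7.
Prefixes are listed alphabetically: iodo, methyl.
Assembling the pieces gives 5-iodo-4,7-dimethyldodecan-5-ol.

5-iodo-4,7-dimethyldodecan-5-ol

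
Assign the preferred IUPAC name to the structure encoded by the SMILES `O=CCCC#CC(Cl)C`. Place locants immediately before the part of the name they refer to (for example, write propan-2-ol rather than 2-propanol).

The longest carbon chain that includes the –CHO group and the multiple bond has 7 carbons, so the parent hydride is heptane.
The principal characteristic group is an aldehyde (terminal –CHO), named with the suffix -al.
A C≡C triple bond in the chain gives the infix -yne-.
Number the chain so that the aldehyde carbon is C-1 by definition.
This places the triple bond between C-4 and C-5; a chloro group at C-6.
Assembling the pieces gives 6-chlorohept-4-ynal.

6-chlorohept-4-ynal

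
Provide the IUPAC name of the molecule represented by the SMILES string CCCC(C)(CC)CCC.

The longest continuous carbon chain has 7 atoms, so the parent hydride is heptane.
The molecule is symmetric, so either numbering direction gives the same locants.
That gives an ethyl group at C-4; a methyl group at C-4.
Prefixes are listed alphabetically: ethyl, methyl.
The name is 4-ethyl-4-methylheptane.

4-ethyl-4-methylheptane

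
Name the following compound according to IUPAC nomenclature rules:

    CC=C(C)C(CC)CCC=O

The longest carbon chain that includes the –CHO group and the multiple bond has 7 carbons, so the parent hydride is heptane.
The principal characteristic group is an aldehyde (terminal –CHO), named with the suffix -al.
There is one C=C double bond, indicated by the ending -ene.
Choose the numbering such that the aldehyde carbon is C-1 by definition.
With this numbering: the double bond between C-5 and C-6; an ethyl group at C-4; a methyl group at C-5.
The substituents are ordered alphabetically, ignoring any di-/tri- multipliers.
Putting it together: 4-ethyl-5-methylhept-5-enal.

4-ethyl-5-methylhept-5-enal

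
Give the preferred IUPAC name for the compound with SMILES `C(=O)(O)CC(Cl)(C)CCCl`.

3,5-dichloro-3-methylpentanoic acid

Counting along the main chain through the –COOH group gives 5 carbons: the parent is pentane.
A carboxylic acid (terminal –COOH) is the principal characteristic group, giving the suffix -oic acid.
Choose the numbering such that the carboxylic acid carbon is C-1 by definition.
This places chloro groups at C-3 and C-5; a methyl group at C-3.
The substituents are ordered alphabetically, ignoring any di-/tri- multipliers.
The name is 3,5-dichloro-3-methylpentanoic acid.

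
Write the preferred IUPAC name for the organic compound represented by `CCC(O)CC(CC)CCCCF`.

Counting along the main chain through the –OH group gives 9 carbons: the parent is nonane.
The principal characteristic group is an alcohol (–OH), named with the suffix -ol.
Choose the numbering such that numbering from this end puts the hydroxyl group at C-3 rather than C-7.
That gives the hydroxyl at C-3; an ethyl group at C-5; a fluoro group at C-9.
Prefixes are listed alphabetically: ethyl, fluoro.
The name is 5-ethyl-9-fluorononan-3-ol.

5-ethyl-9-fluorononan-3-ol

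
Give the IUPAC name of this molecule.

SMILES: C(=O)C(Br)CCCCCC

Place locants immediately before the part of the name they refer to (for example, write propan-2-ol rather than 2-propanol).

The longest carbon chain that includes the –CHO group has 8 carbons, so the parent hydride is octane.
The highest-priority functional group is an aldehyde (terminal –CHO), so the name ends in -al.
Number the chain so that the aldehyde carbon is C-1 by definition.
With this numbering: a bromo group at C-2.
Assembling the pieces gives 2-bromooctanal.

2-bromooctanal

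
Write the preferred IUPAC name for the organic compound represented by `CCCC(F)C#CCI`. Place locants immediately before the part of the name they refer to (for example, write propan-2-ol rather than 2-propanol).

4-fluoro-1-iodohept-2-yne

The longest carbon chain that includes the multiple bond has 7 carbons, so the parent hydride is heptane.
The chain contains a C≡C triple bond, so the unsaturation ending is -yne.
Choose the numbering such that numbering from this end puts the triple bond at C-2 rather than C-5.
With this numbering: the triple bond between C-2 and C-3; a fluoro group at C-4; an iodo group at C-1.
Prefixes are listed alphabetically: fluoro, iodo.
Assembling the pieces gives 4-fluoro-1-iodohept-2-yne.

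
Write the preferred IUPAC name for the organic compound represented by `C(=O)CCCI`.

Counting along the main chain through the –CHO group gives 4 carbons: the parent is butane.
The highest-priority functional group is an aldehyde (terminal –CHO), so the name ends in -al.
Choose the numbering such that the aldehyde carbon is C-1 by definition.
That gives an iodo group at C-4.
Assembling the pieces gives 4-iodobutanal.

4-iodobutanal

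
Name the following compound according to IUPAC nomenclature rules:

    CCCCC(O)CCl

1-chlorohexan-2-ol

The longest chain bearing the –OH group is 6 carbons long (hexane).
The principal characteristic group is an alcohol (–OH), named with the suffix -ol.
Choose the numbering such that numbering from this end puts the hydroxyl group at C-2 rather than C-5.
With this numbering: the hydroxyl at C-2; a chloro group at C-1.
The name is 1-chlorohexan-2-ol.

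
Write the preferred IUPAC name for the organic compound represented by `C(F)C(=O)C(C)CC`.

1-fluoro-3-methylpentan-2-one

The longest chain bearing the carbonyl is 5 carbons long (pentane).
A ketone (C=O on an internal carbon) is the principal characteristic group, giving the suffix -one.
The numbering direction is chosen so that numbering from this end puts the carbonyl group at C-2 rather than C-4.
With this numbering: the carbonyl at C-2; a fluoro group at C-1; a methyl group at C-3.
Substituent prefixes are cited in alphabetical order (multiplying prefixes like di-/tri- are ignored for ordering).
Putting it together: 1-fluoro-3-methylpentan-2-one.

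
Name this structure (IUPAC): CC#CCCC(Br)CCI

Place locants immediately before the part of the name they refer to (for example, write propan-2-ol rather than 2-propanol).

The longest chain bearing the multiple bond is 8 carbons long (octane).
The chain contains a C≡C triple bond, so the unsaturation ending is -yne.
Choose the numbering such that numbering from this end puts the triple bond at C-2 rather than C-6.
That gives the triple bond between C-2 and C-3; a bromo group at C-6; an iodo group at C-8.
Substituent prefixes are cited in alphabetical order (multiplying prefixes like di-/tri- are ignored for ordering).
Putting it together: 6-bromo-8-iodooct-2-yne.

6-bromo-8-iodooct-2-yne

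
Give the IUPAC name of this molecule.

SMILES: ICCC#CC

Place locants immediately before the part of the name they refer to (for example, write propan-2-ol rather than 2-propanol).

The longest carbon chain that includes the multiple bond has 5 carbons, so the parent hydride is pentane.
There is one C≡C triple bond, indicated by the ending -yne.
Choose the numbering such that numbering from this end puts the triple bond at C-2 rather than C-3.
This places the triple bond between C-2 and C-3; an iodo group at C-5.
Assembling the pieces gives 5-iodopent-2-yne.

5-iodopent-2-yne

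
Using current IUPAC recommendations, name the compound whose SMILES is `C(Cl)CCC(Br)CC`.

4-bromo-1-chlorohexane

The parent chain contains 6 carbons (hexane).
The numbering direction is chosen so that the substituent locant set {1,4} is lower than {3,6} at the first point of difference.
That gives a bromo group at C-4; a chloro group at C-1.
Prefixes are listed alphabetically: bromo, chloro.
Putting it together: 4-bromo-1-chlorohexane.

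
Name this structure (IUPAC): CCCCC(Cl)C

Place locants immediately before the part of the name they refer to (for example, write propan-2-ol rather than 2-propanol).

2-chlorohexane

The longest continuous carbon chain has 6 atoms, so the parent hydride is hexane.
Number the chain so that the substituent locant set {2} is lower than {5} at the first point of difference.
That gives a chloro group at C-2.
Assembling the pieces gives 2-chlorohexane.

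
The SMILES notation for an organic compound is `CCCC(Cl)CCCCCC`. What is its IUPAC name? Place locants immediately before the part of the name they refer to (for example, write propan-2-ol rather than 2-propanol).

The longest carbon chain is 10 atoms: the parent is decane.
Number the chain so that the substituent locant set {4} is lower than {7} at the first point of difference.
With this numbering: a chloro group at C-4.
Putting it together: 4-chlorodecane.

4-chlorodecane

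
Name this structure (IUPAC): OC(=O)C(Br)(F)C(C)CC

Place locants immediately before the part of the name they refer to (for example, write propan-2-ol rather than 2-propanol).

Counting along the main chain through the –COOH group gives 5 carbons: the parent is pentane.
The principal characteristic group is a carboxylic acid (terminal –COOH), named with the suffix -oic acid.
Choose the numbering such that the carboxylic acid carbon is C-1 by definition.
With this numbering: a bromo group at C-2; a fluoro group at C-2; a methyl group at C-3.
Prefixes are listed alphabetically: bromo, fluoro, methyl.
Putting it together: 2-bromo-2-fluoro-3-methylpentanoic acid.

2-bromo-2-fluoro-3-methylpentanoic acid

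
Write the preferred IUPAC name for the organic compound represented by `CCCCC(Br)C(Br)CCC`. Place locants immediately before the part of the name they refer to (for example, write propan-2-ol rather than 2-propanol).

4,5-dibromononane

The longest carbon chain is 9 atoms: the parent is nonane.
The numbering direction is chosen so that the substituent locant set {4,5} is lower than {5,6} at the first point of difference.
This places bromo groups at C-4 and C-5.
The name is 4,5-dibromononane.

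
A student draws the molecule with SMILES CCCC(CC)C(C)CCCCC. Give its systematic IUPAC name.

The longest continuous carbon chain has 10 atoms, so the parent hydride is decane.
Number the chain so that the substituent locant set {4,5} is lower than {6,7} at the first point of difference.
With this numbering: an ethyl group at C-4; a methyl group at C-5.
Prefixes are listed alphabetically: ethyl, methyl.
Assembling the pieces gives 4-ethyl-5-methyldecane.

4-ethyl-5-methyldecane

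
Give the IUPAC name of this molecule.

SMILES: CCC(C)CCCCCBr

The parent chain contains 8 carbons (octane).
The numbering direction is chosen so that the substituent locant set {1,6} is lower than {3,8} at the first point of difference.
This places a bromo group at C-1; a methyl group at C-6.
The substituents are ordered alphabetically, ignoring any di-/tri- multipliers.
The name is 1-bromo-6-methyloctane.

1-bromo-6-methyloctane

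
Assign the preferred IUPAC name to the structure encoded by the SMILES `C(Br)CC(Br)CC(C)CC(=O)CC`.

7,9-dibromo-5-methylnonan-3-one

Counting along the main chain through the carbonyl gives 9 carbons: the parent is nonane.
A ketone (C=O on an internal carbon) is the principal characteristic group, giving the suffix -one.
Choose the numbering such that numbering from this end puts the carbonyl group at C-3 rather than C-7.
That gives the carbonyl at C-3; bromo groups at C-7 and C-9; a methyl group at C-5.
Substituent prefixes are cited in alphabetical order (multiplying prefixes like di-/tri- are ignored for ordering).
Putting it together: 7,9-dibromo-5-methylnonan-3-one.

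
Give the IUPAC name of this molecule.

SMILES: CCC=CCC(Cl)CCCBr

The longest chain bearing the multiple bond is 9 carbons long (nonane).
There is one C=C double bond, indicated by the ending -ene.
The numbering direction is chosen so that numbering from this end puts the double bond at C-3 rather than C-6.
This places the double bond between C-3 and C-4; a bromo group at C-9; a chloro group at C-6.
The substituents are ordered alphabetically, ignoring any di-/tri- multipliers.
Assembling the pieces gives 9-bromo-6-chloronon-3-ene.

9-bromo-6-chloronon-3-ene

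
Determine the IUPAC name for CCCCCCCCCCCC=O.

Counting along the main chain through the –CHO group gives 12 carbons: the parent is dodecane.
The principal characteristic group is an aldehyde (terminal –CHO), named with the suffix -al.
Choose the numbering such that the aldehyde carbon is C-1 by definition.
The name is dodecanal.

dodecanal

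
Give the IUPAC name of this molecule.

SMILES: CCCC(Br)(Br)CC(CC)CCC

4,4-dibromo-6-ethylnonane

The parent chain contains 9 carbons (nonane).
Choose the numbering such that the substituent locant set {4,4,6} is lower than {4,6,6} at the first point of difference.
That gives two bromo groups at C-4; an ethyl group at C-6.
The substituents are ordered alphabetically, ignoring any di-/tri- multipliers.
The name is 4,4-dibromo-6-ethylnonane.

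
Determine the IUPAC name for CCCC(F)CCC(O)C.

Counting along the main chain through the –OH group gives 8 carbons: the parent is octane.
The principal characteristic group is an alcohol (–OH), named with the suffix -ol.
Choose the numbering such that numbering from this end puts the hydroxyl group at C-2 rather than C-7.
This places the hydroxyl at C-2; a fluoro group at C-5.
The name is 5-fluorooctan-2-ol.

5-fluorooctan-2-ol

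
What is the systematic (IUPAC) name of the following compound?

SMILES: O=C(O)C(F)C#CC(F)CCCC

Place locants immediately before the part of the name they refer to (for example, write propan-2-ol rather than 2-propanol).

2,5-difluoronon-3-ynoic acid

The longest chain bearing the –COOH group and the multiple bond is 9 carbons long (nonane).
A carboxylic acid (terminal –COOH) is the principal characteristic group, giving the suffix -oic acid.
The chain contains a C≡C triple bond, so the unsaturation ending is -yne.
The numbering direction is chosen so that the carboxylic acid carbon is C-1 by definition.
With this numbering: the triple bond between C-3 and C-4; fluoro groups at C-2 and C-5.
Assembling the pieces gives 2,5-difluoronon-3-ynoic acid.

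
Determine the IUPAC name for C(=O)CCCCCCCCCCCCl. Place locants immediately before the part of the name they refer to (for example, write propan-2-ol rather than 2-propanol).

The longest carbon chain that includes the –CHO group has 12 carbons, so the parent hydride is dodecane.
The highest-priority functional group is an aldehyde (terminal –CHO), so the name ends in -al.
The numbering direction is chosen so that the aldehyde carbon is C-1 by definition.
This places a chloro group at C-12.
The name is 12-chlorododecanal.

12-chlorododecanal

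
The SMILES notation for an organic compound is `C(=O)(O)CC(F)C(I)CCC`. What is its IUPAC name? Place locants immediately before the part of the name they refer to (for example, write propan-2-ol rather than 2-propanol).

3-fluoro-4-iodoheptanoic acid

Counting along the main chain through the –COOH group gives 7 carbons: the parent is heptane.
The principal characteristic group is a carboxylic acid (terminal –COOH), named with the suffix -oic acid.
Choose the numbering such that the carboxylic acid carbon is C-1 by definition.
This places a fluoro group at C-3; an iodo group at C-4.
Prefixes are listed alphabetically: fluoro, iodo.
The name is 3-fluoro-4-iodoheptanoic acid.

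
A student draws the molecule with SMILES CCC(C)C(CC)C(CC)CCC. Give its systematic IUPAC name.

The longest continuous carbon chain has 8 atoms, so the parent hydride is octane.
Number the chain so that the substituent locant set {3,4,5} is lower than {4,5,6} at the first point of difference.
With this numbering: ethyl groups at C-4 and C-5; a methyl group at C-3.
Substituent prefixes are cited in alphabetical order (multiplying prefixes like di-/tri- are ignored for ordering).
Assembling the pieces gives 4,5-diethyl-3-methyloctane.

4,5-diethyl-3-methyloctane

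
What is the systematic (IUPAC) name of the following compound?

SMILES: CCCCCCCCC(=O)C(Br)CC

The longest chain bearing the carbonyl is 12 carbons long (dodecane).
The principal characteristic group is a ketone (C=O on an internal carbon), named with the suffix -one.
Number the chain so that numbering from this end puts the carbonyl group at C-4 rather than C-9.
With this numbering: the carbonyl at C-4; a bromo group at C-3.
Assembling the pieces gives 3-bromododecan-4-one.

3-bromododecan-4-one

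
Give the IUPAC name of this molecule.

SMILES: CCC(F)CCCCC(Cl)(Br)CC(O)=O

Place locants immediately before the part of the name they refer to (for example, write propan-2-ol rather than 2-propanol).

3-bromo-3-chloro-8-fluorodecanoic acid

Counting along the main chain through the –COOH group gives 10 carbons: the parent is decane.
The principal characteristic group is a carboxylic acid (terminal –COOH), named with the suffix -oic acid.
Number the chain so that the carboxylic acid carbon is C-1 by definition.
This places a bromo group at C-3; a chloro group at C-3; a fluoro group at C-8.
Substituent prefixes are cited in alphabetical order (multiplying prefixes like di-/tri- are ignored for ordering).
Assembling the pieces gives 3-bromo-3-chloro-8-fluorodecanoic acid.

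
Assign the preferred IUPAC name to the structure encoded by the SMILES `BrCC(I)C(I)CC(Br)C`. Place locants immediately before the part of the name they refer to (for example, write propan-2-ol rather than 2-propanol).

1,5-dibromo-2,3-diiodohexane

The parent chain contains 6 carbons (hexane).
Choose the numbering such that the substituent locant set {1,2,3,5} is lower than {2,4,5,6} at the first point of difference.
This places bromo groups at C-1 and C-5; iodo groups at C-2 and C-3.
Substituent prefixes are cited in alphabetical order (multiplying prefixes like di-/tri- are ignored for ordering).
The name is 1,5-dibromo-2,3-diiodohexane.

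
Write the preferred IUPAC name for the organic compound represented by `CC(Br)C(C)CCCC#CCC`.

9-bromo-8-methyldec-3-yne

Counting along the main chain through the multiple bond gives 10 carbons: the parent is decane.
The chain contains a C≡C triple bond, so the unsaturation ending is -yne.
Choose the numbering such that numbering from this end puts the triple bond at C-3 rather than C-7.
That gives the triple bond between C-3 and C-4; a bromo group at C-9; a methyl group at C-8.
The substituents are ordered alphabetically, ignoring any di-/tri- multipliers.
Assembling the pieces gives 9-bromo-8-methyldec-3-yne.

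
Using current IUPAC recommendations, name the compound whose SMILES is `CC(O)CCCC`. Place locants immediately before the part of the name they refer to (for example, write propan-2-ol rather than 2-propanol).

hexan-2-ol

Counting along the main chain through the –OH group gives 6 carbons: the parent is hexane.
The principal characteristic group is an alcohol (–OH), named with the suffix -ol.
Number the chain so that numbering from this end puts the hydroxyl group at C-2 rather than C-5.
This places the hydroxyl at C-2.
Putting it together: hexan-2-ol.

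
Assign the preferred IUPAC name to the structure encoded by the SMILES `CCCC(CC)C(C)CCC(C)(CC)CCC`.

4,8-diethyl-4,7-dimethylundecane

The parent chain contains 11 carbons (undecane).
Number the chain so that the substituent locant set {4,4,7,8} is lower than {4,5,8,8} at the first point of difference.
That gives ethyl groups at C-4 and C-8; methyl groups at C-4 and C-7.
Prefixes are listed alphabetically: ethyl, methyl.
Assembling the pieces gives 4,8-diethyl-4,7-dimethylundecane.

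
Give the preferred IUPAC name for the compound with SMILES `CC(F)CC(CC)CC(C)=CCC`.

6-ethyl-8-fluoro-4-methylnon-3-ene

Counting along the main chain through the multiple bond gives 9 carbons: the parent is nonane.
The chain contains a C=C double bond, so the unsaturation ending is -ene.
The numbering direction is chosen so that numbering from this end puts the double bond at C-3 rather than C-6.
This places the double bond between C-3 and C-4; an ethyl group at C-6; a fluoro group at C-8; a methyl group at C-4.
Prefixes are listed alphabetically: ethyl, fluoro, methyl.
Assembling the pieces gives 6-ethyl-8-fluoro-4-methylnon-3-ene.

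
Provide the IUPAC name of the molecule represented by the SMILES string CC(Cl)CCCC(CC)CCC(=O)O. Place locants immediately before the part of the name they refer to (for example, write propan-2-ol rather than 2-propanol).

Counting along the main chain through the –COOH group gives 9 carbons: the parent is nonane.
A carboxylic acid (terminal –COOH) is the principal characteristic group, giving the suffix -oic acid.
Number the chain so that the carboxylic acid carbon is C-1 by definition.
That gives a chloro group at C-8; an ethyl group at C-4.
Substituent prefixes are cited in alphabetical order (multiplying prefixes like di-/tri- are ignored for ordering).
The name is 8-chloro-4-ethylnonanoic acid.

8-chloro-4-ethylnonanoic acid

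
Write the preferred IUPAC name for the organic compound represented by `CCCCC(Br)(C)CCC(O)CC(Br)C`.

Counting along the main chain through the –OH group gives 11 carbons: the parent is undecane.
The highest-priority functional group is an alcohol (–OH), so the name ends in -ol.
Choose the numbering such that numbering from this end puts the hydroxyl group at C-4 rather than C-8.
This places the hydroxyl at C-4; bromo groups at C-2 and C-7; a methyl group at C-7.
Prefixes are listed alphabetically: bromo, methyl.
The name is 2,7-dibromo-7-methylundecan-4-ol.

2,7-dibromo-7-methylundecan-4-ol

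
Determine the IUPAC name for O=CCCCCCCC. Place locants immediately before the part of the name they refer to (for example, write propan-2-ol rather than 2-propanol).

octanal

Counting along the main chain through the –CHO group gives 8 carbons: the parent is octane.
An aldehyde (terminal –CHO) is the principal characteristic group, giving the suffix -al.
Choose the numbering such that the aldehyde carbon is C-1 by definition.
Putting it together: octanal.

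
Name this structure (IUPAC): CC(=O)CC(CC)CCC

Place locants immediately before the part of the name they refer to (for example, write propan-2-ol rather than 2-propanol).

Counting along the main chain through the carbonyl gives 7 carbons: the parent is heptane.
A ketone (C=O on an internal carbon) is the principal characteristic group, giving the suffix -one.
Choose the numbering such that numbering from this end puts the carbonyl group at C-2 rather than C-6.
This places the carbonyl at C-2; an ethyl group at C-4.
Assembling the pieces gives 4-ethylheptan-2-one.

4-ethylheptan-2-one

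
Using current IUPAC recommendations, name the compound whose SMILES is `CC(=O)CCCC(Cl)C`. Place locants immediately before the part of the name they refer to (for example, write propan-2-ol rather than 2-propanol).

The longest carbon chain that includes the carbonyl has 7 carbons, so the parent hydride is heptane.
The principal characteristic group is a ketone (C=O on an internal carbon), named with the suffix -one.
Number the chain so that numbering from this end puts the carbonyl group at C-2 rather than C-6.
This places the carbonyl at C-2; a chloro group at C-6.
Putting it together: 6-chloroheptan-2-one.

6-chloroheptan-2-one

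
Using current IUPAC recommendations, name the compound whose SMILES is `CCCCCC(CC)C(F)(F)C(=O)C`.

The longest chain bearing the carbonyl is 9 carbons long (nonane).
A ketone (C=O on an internal carbon) is the principal characteristic group, giving the suffix -one.
Choose the numbering such that numbering from this end puts the carbonyl group at C-2 rather than C-8.
This places the carbonyl at C-2; an ethyl group at C-4; two fluoro groups at C-3.
The substituents are ordered alphabetically, ignoring any di-/tri- multipliers.
Assembling the pieces gives 4-ethyl-3,3-difluorononan-2-one.

4-ethyl-3,3-difluorononan-2-one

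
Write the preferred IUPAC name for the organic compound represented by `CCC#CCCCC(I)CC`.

Counting along the main chain through the multiple bond gives 10 carbons: the parent is decane.
The chain contains a C≡C triple bond, so the unsaturation ending is -yne.
The numbering direction is chosen so that numbering from this end puts the triple bond at C-3 rather than C-7.
With this numbering: the triple bond between C-3 and C-4; an iodo group at C-8.
Putting it together: 8-iododec-3-yne.

8-iododec-3-yne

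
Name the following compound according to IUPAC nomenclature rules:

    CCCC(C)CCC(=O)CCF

1-fluoro-6-methylnonan-3-one

The longest chain bearing the carbonyl is 9 carbons long (nonane).
A ketone (C=O on an internal carbon) is the principal characteristic group, giving the suffix -one.
The numbering direction is chosen so that numbering from this end puts the carbonyl group at C-3 rather than C-7.
With this numbering: the carbonyl at C-3; a fluoro group at C-1; a methyl group at C-6.
Substituent prefixes are cited in alphabetical order (multiplying prefixes like di-/tri- are ignored for ordering).
Putting it together: 1-fluoro-6-methylnonan-3-one.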